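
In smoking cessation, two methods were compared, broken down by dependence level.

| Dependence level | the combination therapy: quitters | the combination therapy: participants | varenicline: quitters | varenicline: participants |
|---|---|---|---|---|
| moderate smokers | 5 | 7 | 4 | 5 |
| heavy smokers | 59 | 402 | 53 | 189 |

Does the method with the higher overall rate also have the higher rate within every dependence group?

Yes

Moderate smokers: the combination therapy 5/7 = 71.4%, varenicline 4/5 = 80.0% → varenicline
Heavy smokers: the combination therapy 59/402 = 14.7%, varenicline 53/189 = 28.0% → varenicline
Overall: the combination therapy 64/409 = 15.6%, varenicline 57/194 = 29.4% → varenicline
Varenicline wins overall and in every dependence group — no reversal.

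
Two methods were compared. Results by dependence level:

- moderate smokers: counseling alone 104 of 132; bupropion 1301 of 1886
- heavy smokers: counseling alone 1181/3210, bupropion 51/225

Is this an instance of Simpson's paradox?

Moderate smokers: counseling alone 104/132 = 78.8%, bupropion 1301/1886 = 69.0% → counseling alone
Heavy smokers: counseling alone 1181/3210 = 36.8%, bupropion 51/225 = 22.7% → counseling alone
Overall: counseling alone 1285/3342 = 38.5%, bupropion 1352/2111 = 64.0% → bupropion
Counseling alone wins each dependence group but bupropion wins overall — the comparison reverses. Counseling alone's participants skew toward heavy smokers, which has a lower base rate.

Yes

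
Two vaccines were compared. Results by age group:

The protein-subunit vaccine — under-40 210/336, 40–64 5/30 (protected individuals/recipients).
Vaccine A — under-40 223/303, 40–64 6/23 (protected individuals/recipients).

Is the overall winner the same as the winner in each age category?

Yes

Under-40: the protein-subunit vaccine 210/336 = 62.5%, Vaccine A 223/303 = 73.6% → Vaccine A
40–64: the protein-subunit vaccine 5/30 = 16.7%, Vaccine A 6/23 = 26.1% → Vaccine A
Overall: the protein-subunit vaccine 215/366 = 58.7%, Vaccine A 229/326 = 70.2% → Vaccine A
Vaccine A wins overall and in every age group — no reversal.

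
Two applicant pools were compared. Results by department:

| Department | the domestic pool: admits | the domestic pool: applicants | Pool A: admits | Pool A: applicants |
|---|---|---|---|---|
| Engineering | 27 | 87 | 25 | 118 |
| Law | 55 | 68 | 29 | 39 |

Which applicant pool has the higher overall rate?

the domestic pool

Engineering: the domestic pool 27/87 = 31.0%, Pool A 25/118 = 21.2% → the domestic pool
Law: the domestic pool 55/68 = 80.9%, Pool A 29/39 = 74.4% → the domestic pool
Overall: the domestic pool 82/155 = 52.9%, Pool A 54/157 = 34.4% → the domestic pool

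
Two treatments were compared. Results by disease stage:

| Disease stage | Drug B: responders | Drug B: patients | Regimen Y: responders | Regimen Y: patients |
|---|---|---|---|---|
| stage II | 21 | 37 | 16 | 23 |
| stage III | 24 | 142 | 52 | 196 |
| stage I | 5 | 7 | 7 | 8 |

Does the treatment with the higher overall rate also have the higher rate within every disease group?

Yes

Stage II: Drug B 21/37 = 56.8%, Regimen Y 16/23 = 69.6% → Regimen Y
Stage III: Drug B 24/142 = 16.9%, Regimen Y 52/196 = 26.5% → Regimen Y
Stage I: Drug B 5/7 = 71.4%, Regimen Y 7/8 = 87.5% → Regimen Y
Overall: Drug B 50/186 = 26.9%, Regimen Y 75/227 = 33.0% → Regimen Y
Regimen Y wins overall and in every disease group — no reversal.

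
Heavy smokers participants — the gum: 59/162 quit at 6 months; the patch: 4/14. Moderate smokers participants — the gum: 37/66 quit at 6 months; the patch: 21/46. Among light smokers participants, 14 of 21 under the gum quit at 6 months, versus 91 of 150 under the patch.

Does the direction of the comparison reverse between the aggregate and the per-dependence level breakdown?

Heavy smokers: the gum 59/162 = 36.4%, the patch 4/14 = 28.6% → the gum
Moderate smokers: the gum 37/66 = 56.1%, the patch 21/46 = 45.7% → the gum
Light smokers: the gum 14/21 = 66.7%, the patch 91/150 = 60.7% → the gum
Overall: the gum 110/249 = 44.2%, the patch 116/210 = 55.2% → the patch
The gum wins each dependence group but the patch wins overall — the comparison reverses. The gum's participants skew toward heavy smokers, which has a lower base rate.

Yes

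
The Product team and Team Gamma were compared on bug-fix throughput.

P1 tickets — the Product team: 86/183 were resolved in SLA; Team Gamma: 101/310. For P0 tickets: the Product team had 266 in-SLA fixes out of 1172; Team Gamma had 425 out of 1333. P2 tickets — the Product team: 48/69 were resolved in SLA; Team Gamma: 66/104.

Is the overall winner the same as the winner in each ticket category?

P1: the Product team 86/183 = 47.0%, Team Gamma 101/310 = 32.6% → the Product team
P0: the Product team 266/1172 = 22.7%, Team Gamma 425/1333 = 31.9% → Team Gamma
P2: the Product team 48/69 = 69.6%, Team Gamma 66/104 = 63.5% → the Product team
Overall: the Product team 400/1424 = 28.1%, Team Gamma 592/1747 = 33.9% → Team Gamma
Neither sweeps: the Product team wins 2 of 3 groups, Team Gamma wins 1. Team Gamma wins overall but not every group — no Simpson reversal.

No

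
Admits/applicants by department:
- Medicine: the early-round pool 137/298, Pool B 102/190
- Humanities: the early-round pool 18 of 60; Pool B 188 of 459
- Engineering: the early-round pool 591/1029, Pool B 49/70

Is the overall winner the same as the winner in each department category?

Medicine: the early-round pool 137/298 = 46.0%, Pool B 102/190 = 53.7% → Pool B
Humanities: the early-round pool 18/60 = 30.0%, Pool B 188/459 = 41.0% → Pool B
Engineering: the early-round pool 591/1029 = 57.4%, Pool B 49/70 = 70.0% → Pool B
Overall: the early-round pool 746/1387 = 53.8%, Pool B 339/719 = 47.1% → the early-round pool
Pool B wins each department group but the early-round pool wins overall — the comparison reverses. Pool B's applicants skew toward Humanities, which has a lower base rate.

No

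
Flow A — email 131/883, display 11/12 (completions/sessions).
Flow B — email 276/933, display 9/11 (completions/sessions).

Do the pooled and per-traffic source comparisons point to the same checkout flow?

No

Email: Flow A 131/883 = 14.8%, Flow B 276/933 = 29.6% → Flow B
Display: Flow A 11/12 = 91.7%, Flow B 9/11 = 81.8% → Flow A
Overall: Flow A 142/895 = 15.9%, Flow B 285/944 = 30.2% → Flow B
Neither sweeps: Flow A wins 1 of 2 groups, Flow B wins 1. Flow B wins overall but not every group — no Simpson reversal.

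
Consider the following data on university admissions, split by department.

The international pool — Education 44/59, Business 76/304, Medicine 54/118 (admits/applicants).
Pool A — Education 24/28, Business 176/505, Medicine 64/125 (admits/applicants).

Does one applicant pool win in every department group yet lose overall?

Education: the international pool 44/59 = 74.6%, Pool A 24/28 = 85.7% → Pool A
Business: the international pool 76/304 = 25.0%, Pool A 176/505 = 34.9% → Pool A
Medicine: the international pool 54/118 = 45.8%, Pool A 64/125 = 51.2% → Pool A
Overall: the international pool 174/481 = 36.2%, Pool A 264/658 = 40.1% → Pool A
Pool A wins overall and in every department group — no reversal.

No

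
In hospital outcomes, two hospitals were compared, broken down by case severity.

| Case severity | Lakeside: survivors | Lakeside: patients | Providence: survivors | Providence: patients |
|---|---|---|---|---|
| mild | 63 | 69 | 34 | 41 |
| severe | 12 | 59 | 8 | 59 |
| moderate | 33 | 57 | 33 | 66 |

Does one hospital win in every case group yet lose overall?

Mild: Lakeside 63/69 = 91.3%, Providence 34/41 = 82.9% → Lakeside
Severe: Lakeside 12/59 = 20.3%, Providence 8/59 = 13.6% → Lakeside
Moderate: Lakeside 33/57 = 57.9%, Providence 33/66 = 50.0% → Lakeside
Overall: Lakeside 108/185 = 58.4%, Providence 75/166 = 45.2% → Lakeside
Lakeside wins overall and in every case group — no reversal.

No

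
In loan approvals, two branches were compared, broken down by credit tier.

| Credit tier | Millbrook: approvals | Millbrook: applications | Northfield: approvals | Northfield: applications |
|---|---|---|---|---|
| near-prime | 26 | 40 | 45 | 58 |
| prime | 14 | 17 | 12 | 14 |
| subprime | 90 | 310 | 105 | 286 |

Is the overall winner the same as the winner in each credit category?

Yes

Near-prime: Millbrook 26/40 = 65.0%, Northfield 45/58 = 77.6% → Northfield
Prime: Millbrook 14/17 = 82.4%, Northfield 12/14 = 85.7% → Northfield
Subprime: Millbrook 90/310 = 29.0%, Northfield 105/286 = 36.7% → Northfield
Overall: Millbrook 130/367 = 35.4%, Northfield 162/358 = 45.3% → Northfield
Northfield wins overall and in every credit group — no reversal.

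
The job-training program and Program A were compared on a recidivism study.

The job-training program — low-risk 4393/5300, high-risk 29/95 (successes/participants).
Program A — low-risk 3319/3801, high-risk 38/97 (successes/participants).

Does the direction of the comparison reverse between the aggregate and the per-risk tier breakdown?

Low-risk: the job-training program 4393/5300 = 82.9%, Program A 3319/3801 = 87.3% → Program A
High-risk: the job-training program 29/95 = 30.5%, Program A 38/97 = 39.2% → Program A
Overall: the job-training program 4422/5395 = 82.0%, Program A 3357/3898 = 86.1% → Program A
Program A wins overall and in every risk group — no reversal.

No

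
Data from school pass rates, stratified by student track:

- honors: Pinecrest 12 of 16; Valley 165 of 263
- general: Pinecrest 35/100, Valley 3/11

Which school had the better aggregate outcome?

Honors: Pinecrest 12/16 = 75.0%, Valley 165/263 = 62.7% → Pinecrest
General: Pinecrest 35/100 = 35.0%, Valley 3/11 = 27.3% → Pinecrest
Overall: Pinecrest 47/116 = 40.5%, Valley 168/274 = 61.3% → Valley
(Pinecrest wins every student group but Valley wins overall — Pinecrest's students skew toward the low-rate general group.)

Valley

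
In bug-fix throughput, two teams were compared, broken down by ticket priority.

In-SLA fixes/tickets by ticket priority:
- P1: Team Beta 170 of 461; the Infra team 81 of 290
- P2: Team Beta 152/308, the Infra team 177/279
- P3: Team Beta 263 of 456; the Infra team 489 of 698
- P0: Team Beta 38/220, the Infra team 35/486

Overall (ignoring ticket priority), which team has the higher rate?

P1: Team Beta 170/461 = 36.9%, the Infra team 81/290 = 27.9% → Team Beta
P2: Team Beta 152/308 = 49.4%, the Infra team 177/279 = 63.4% → the Infra team
P3: Team Beta 263/456 = 57.7%, the Infra team 489/698 = 70.1% → the Infra team
P0: Team Beta 38/220 = 17.3%, the Infra team 35/486 = 7.2% → Team Beta
Overall: Team Beta 623/1445 = 43.1%, the Infra team 782/1753 = 44.6% → the Infra team
(Neither sweeps every ticket group, but the Infra team has the higher pooled rate.)

the Infra team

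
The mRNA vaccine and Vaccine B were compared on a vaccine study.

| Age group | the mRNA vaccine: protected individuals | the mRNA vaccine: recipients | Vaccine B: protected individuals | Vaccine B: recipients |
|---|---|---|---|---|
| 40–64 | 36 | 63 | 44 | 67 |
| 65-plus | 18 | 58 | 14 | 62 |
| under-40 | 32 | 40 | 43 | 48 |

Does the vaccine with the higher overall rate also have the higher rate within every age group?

No

40–64: the mRNA vaccine 36/63 = 57.1%, Vaccine B 44/67 = 65.7% → Vaccine B
65-plus: the mRNA vaccine 18/58 = 31.0%, Vaccine B 14/62 = 22.6% → the mRNA vaccine
Under-40: the mRNA vaccine 32/40 = 80.0%, Vaccine B 43/48 = 89.6% → Vaccine B
Overall: the mRNA vaccine 86/161 = 53.4%, Vaccine B 101/177 = 57.1% → Vaccine B
Neither sweeps: the mRNA vaccine wins 1 of 3 groups, Vaccine B wins 2. Vaccine B wins overall but not every group — no Simpson reversal.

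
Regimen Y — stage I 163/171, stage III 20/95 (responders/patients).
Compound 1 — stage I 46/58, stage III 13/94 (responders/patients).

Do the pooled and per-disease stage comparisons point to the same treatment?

Yes

Stage I: Regimen Y 163/171 = 95.3%, Compound 1 46/58 = 79.3% → Regimen Y
Stage III: Regimen Y 20/95 = 21.1%, Compound 1 13/94 = 13.8% → Regimen Y
Overall: Regimen Y 183/266 = 68.8%, Compound 1 59/152 = 38.8% → Regimen Y
Regimen Y wins overall and in every disease group — no reversal.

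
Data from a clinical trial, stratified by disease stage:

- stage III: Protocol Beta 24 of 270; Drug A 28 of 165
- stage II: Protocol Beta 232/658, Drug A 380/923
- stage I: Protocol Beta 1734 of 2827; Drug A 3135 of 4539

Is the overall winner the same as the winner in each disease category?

Yes

Stage III: Protocol Beta 24/270 = 8.9%, Drug A 28/165 = 17.0% → Drug A
Stage II: Protocol Beta 232/658 = 35.3%, Drug A 380/923 = 41.2% → Drug A
Stage I: Protocol Beta 1734/2827 = 61.3%, Drug A 3135/4539 = 69.1% → Drug A
Overall: Protocol Beta 1990/3755 = 53.0%, Drug A 3543/5627 = 63.0% → Drug A
Drug A wins overall and in every disease group — no reversal.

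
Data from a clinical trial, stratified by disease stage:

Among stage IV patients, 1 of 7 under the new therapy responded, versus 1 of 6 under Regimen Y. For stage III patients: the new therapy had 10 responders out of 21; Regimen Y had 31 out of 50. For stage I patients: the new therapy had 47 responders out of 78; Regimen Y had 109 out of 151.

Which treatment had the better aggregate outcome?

Regimen Y

Stage IV: the new therapy 1/7 = 14.3%, Regimen Y 1/6 = 16.7% → Regimen Y
Stage III: the new therapy 10/21 = 47.6%, Regimen Y 31/50 = 62.0% → Regimen Y
Stage I: the new therapy 47/78 = 60.3%, Regimen Y 109/151 = 72.2% → Regimen Y
Overall: the new therapy 58/106 = 54.7%, Regimen Y 141/207 = 68.1% → Regimen Y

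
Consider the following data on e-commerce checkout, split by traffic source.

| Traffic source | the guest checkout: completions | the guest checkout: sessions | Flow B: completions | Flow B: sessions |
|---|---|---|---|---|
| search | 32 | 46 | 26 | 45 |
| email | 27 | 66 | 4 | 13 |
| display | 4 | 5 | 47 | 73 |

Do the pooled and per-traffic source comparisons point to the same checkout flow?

No

Search: the guest checkout 32/46 = 69.6%, Flow B 26/45 = 57.8% → the guest checkout
Email: the guest checkout 27/66 = 40.9%, Flow B 4/13 = 30.8% → the guest checkout
Display: the guest checkout 4/5 = 80.0%, Flow B 47/73 = 64.4% → the guest checkout
Overall: the guest checkout 63/117 = 53.8%, Flow B 77/131 = 58.8% → Flow B
The guest checkout wins each traffic group but Flow B wins overall — the comparison reverses. The guest checkout's sessions skew toward email, which has a lower base rate.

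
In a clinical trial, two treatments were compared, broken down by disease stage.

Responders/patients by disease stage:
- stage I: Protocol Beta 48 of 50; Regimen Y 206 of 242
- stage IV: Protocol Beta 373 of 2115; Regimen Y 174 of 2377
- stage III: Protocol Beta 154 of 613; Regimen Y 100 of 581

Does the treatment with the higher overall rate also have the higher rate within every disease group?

Yes

Stage I: Protocol Beta 48/50 = 96.0%, Regimen Y 206/242 = 85.1% → Protocol Beta
Stage IV: Protocol Beta 373/2115 = 17.6%, Regimen Y 174/2377 = 7.3% → Protocol Beta
Stage III: Protocol Beta 154/613 = 25.1%, Regimen Y 100/581 = 17.2% → Protocol Beta
Overall: Protocol Beta 575/2778 = 20.7%, Regimen Y 480/3200 = 15.0% → Protocol Beta
Protocol Beta wins overall and in every disease group — no reversal.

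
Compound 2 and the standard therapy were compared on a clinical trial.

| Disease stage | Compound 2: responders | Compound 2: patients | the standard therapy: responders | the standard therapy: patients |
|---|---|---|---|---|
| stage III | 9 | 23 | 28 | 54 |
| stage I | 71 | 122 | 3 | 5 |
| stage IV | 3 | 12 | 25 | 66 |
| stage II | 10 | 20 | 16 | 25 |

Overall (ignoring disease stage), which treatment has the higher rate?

Stage III: Compound 2 9/23 = 39.1%, the standard therapy 28/54 = 51.9% → the standard therapy
Stage I: Compound 2 71/122 = 58.2%, the standard therapy 3/5 = 60.0% → the standard therapy
Stage IV: Compound 2 3/12 = 25.0%, the standard therapy 25/66 = 37.9% → the standard therapy
Stage II: Compound 2 10/20 = 50.0%, the standard therapy 16/25 = 64.0% → the standard therapy
Overall: Compound 2 93/177 = 52.5%, the standard therapy 72/150 = 48.0% → Compound 2
(The standard therapy wins every disease group but Compound 2 wins overall — the standard therapy's patients skew toward the low-rate stage IV group.)

Compound 2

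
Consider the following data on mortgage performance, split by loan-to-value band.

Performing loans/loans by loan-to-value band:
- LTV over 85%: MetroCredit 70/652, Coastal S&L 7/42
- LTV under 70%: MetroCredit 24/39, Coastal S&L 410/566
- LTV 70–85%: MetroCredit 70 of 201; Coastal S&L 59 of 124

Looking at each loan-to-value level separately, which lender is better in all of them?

LTV over 85%: MetroCredit 70/652 = 10.7%, Coastal S&L 7/42 = 16.7% → Coastal S&L
LTV under 70%: MetroCredit 24/39 = 61.5%, Coastal S&L 410/566 = 72.4% → Coastal S&L
LTV 70–85%: MetroCredit 70/201 = 34.8%, Coastal S&L 59/124 = 47.6% → Coastal S&L
Coastal S&L has the higher rate in all 3 groups.

Coastal S&L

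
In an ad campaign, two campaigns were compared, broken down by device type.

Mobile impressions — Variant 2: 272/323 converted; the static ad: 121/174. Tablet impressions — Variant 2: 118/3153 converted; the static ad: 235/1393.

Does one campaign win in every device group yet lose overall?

Mobile: Variant 2 272/323 = 84.2%, the static ad 121/174 = 69.5% → Variant 2
Tablet: Variant 2 118/3153 = 3.7%, the static ad 235/1393 = 16.9% → the static ad
Overall: Variant 2 390/3476 = 11.2%, the static ad 356/1567 = 22.7% → the static ad
Neither sweeps: Variant 2 wins 1 of 2 groups, the static ad wins 1. The static ad wins overall but not every group — no Simpson reversal.

No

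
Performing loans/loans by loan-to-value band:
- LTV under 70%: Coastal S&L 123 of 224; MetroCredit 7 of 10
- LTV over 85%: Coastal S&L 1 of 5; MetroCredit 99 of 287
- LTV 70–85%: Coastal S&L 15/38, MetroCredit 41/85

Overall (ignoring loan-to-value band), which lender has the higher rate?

Coastal S&L

LTV under 70%: Coastal S&L 123/224 = 54.9%, MetroCredit 7/10 = 70.0% → MetroCredit
LTV over 85%: Coastal S&L 1/5 = 20.0%, MetroCredit 99/287 = 34.5% → MetroCredit
LTV 70–85%: Coastal S&L 15/38 = 39.5%, MetroCredit 41/85 = 48.2% → MetroCredit
Overall: Coastal S&L 139/267 = 52.1%, MetroCredit 147/382 = 38.5% → Coastal S&L
(MetroCredit wins every loan-to-value group but Coastal S&L wins overall — MetroCredit's loans skew toward the low-rate LTV over 85% group.)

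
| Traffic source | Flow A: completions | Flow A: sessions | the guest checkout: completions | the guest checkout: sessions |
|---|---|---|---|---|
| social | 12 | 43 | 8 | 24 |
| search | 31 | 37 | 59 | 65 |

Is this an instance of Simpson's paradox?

Social: Flow A 12/43 = 27.9%, the guest checkout 8/24 = 33.3% → the guest checkout
Search: Flow A 31/37 = 83.8%, the guest checkout 59/65 = 90.8% → the guest checkout
Overall: Flow A 43/80 = 53.8%, the guest checkout 67/89 = 75.3% → the guest checkout
The guest checkout wins overall and in every traffic group — no reversal.

No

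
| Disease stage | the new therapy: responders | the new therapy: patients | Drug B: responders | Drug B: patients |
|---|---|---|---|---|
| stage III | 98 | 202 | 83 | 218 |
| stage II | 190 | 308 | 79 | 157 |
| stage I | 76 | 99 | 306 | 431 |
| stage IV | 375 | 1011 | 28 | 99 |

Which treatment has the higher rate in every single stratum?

Stage III: the new therapy 98/202 = 48.5%, Drug B 83/218 = 38.1% → the new therapy
Stage II: the new therapy 190/308 = 61.7%, Drug B 79/157 = 50.3% → the new therapy
Stage I: the new therapy 76/99 = 76.8%, Drug B 306/431 = 71.0% → the new therapy
Stage IV: the new therapy 375/1011 = 37.1%, Drug B 28/99 = 28.3% → the new therapy
The new therapy has the higher rate in all 4 groups.

the new therapy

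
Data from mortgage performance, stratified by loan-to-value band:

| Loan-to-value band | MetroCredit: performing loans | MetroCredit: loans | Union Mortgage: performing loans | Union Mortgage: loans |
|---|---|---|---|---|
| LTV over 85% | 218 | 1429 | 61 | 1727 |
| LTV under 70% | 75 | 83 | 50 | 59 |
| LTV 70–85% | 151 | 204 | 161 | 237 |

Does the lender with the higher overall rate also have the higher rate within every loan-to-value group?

Yes

LTV over 85%: MetroCredit 218/1429 = 15.3%, Union Mortgage 61/1727 = 3.5% → MetroCredit
LTV under 70%: MetroCredit 75/83 = 90.4%, Union Mortgage 50/59 = 84.7% → MetroCredit
LTV 70–85%: MetroCredit 151/204 = 74.0%, Union Mortgage 161/237 = 67.9% → MetroCredit
Overall: MetroCredit 444/1716 = 25.9%, Union Mortgage 272/2023 = 13.4% → MetroCredit
MetroCredit wins overall and in every loan-to-value group — no reversal.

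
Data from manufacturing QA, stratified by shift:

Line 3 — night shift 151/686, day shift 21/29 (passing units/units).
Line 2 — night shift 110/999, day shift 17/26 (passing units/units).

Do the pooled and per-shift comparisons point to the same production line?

Yes

Night shift: Line 3 151/686 = 22.0%, Line 2 110/999 = 11.0% → Line 3
Day shift: Line 3 21/29 = 72.4%, Line 2 17/26 = 65.4% → Line 3
Overall: Line 3 172/715 = 24.1%, Line 2 127/1025 = 12.4% → Line 3
Line 3 wins overall and in every shift group — no reversal.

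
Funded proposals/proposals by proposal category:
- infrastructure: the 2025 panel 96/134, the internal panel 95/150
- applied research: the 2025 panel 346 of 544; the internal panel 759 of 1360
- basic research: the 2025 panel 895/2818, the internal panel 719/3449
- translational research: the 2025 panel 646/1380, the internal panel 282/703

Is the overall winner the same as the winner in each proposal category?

Infrastructure: the 2025 panel 96/134 = 71.6%, the internal panel 95/150 = 63.3% → the 2025 panel
Applied research: the 2025 panel 346/544 = 63.6%, the internal panel 759/1360 = 55.8% → the 2025 panel
Basic research: the 2025 panel 895/2818 = 31.8%, the internal panel 719/3449 = 20.8% → the 2025 panel
Translational research: the 2025 panel 646/1380 = 46.8%, the internal panel 282/703 = 40.1% → the 2025 panel
Overall: the 2025 panel 1983/4876 = 40.7%, the internal panel 1855/5662 = 32.8% → the 2025 panel
The 2025 panel wins overall and in every proposal group — no reversal.

Yes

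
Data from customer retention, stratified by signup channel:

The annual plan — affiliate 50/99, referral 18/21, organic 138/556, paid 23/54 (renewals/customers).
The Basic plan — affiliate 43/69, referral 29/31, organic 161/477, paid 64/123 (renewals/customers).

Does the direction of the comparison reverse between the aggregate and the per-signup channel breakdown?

Affiliate: the annual plan 50/99 = 50.5%, the Basic plan 43/69 = 62.3% → the Basic plan
Referral: the annual plan 18/21 = 85.7%, the Basic plan 29/31 = 93.5% → the Basic plan
Organic: the annual plan 138/556 = 24.8%, the Basic plan 161/477 = 33.8% → the Basic plan
Paid: the annual plan 23/54 = 42.6%, the Basic plan 64/123 = 52.0% → the Basic plan
Overall: the annual plan 229/730 = 31.4%, the Basic plan 297/700 = 42.4% → the Basic plan
The Basic plan wins overall and in every signup group — no reversal.

No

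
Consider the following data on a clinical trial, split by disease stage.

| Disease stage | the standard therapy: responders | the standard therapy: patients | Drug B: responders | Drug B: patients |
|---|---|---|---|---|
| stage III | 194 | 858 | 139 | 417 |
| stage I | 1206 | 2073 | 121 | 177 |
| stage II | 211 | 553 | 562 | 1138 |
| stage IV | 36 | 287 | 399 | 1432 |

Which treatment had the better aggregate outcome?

Stage III: the standard therapy 194/858 = 22.6%, Drug B 139/417 = 33.3% → Drug B
Stage I: the standard therapy 1206/2073 = 58.2%, Drug B 121/177 = 68.4% → Drug B
Stage II: the standard therapy 211/553 = 38.2%, Drug B 562/1138 = 49.4% → Drug B
Stage IV: the standard therapy 36/287 = 12.5%, Drug B 399/1432 = 27.9% → Drug B
Overall: the standard therapy 1647/3771 = 43.7%, Drug B 1221/3164 = 38.6% → the standard therapy
(Drug B wins every disease group but the standard therapy wins overall — Drug B's patients skew toward the low-rate stage IV group.)

the standard therapy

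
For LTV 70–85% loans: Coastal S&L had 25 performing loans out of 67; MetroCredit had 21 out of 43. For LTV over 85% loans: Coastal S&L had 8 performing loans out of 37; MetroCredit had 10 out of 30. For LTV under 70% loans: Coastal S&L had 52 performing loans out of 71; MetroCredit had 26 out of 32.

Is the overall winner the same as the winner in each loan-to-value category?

Yes

LTV 70–85%: Coastal S&L 25/67 = 37.3%, MetroCredit 21/43 = 48.8% → MetroCredit
LTV over 85%: Coastal S&L 8/37 = 21.6%, MetroCredit 10/30 = 33.3% → MetroCredit
LTV under 70%: Coastal S&L 52/71 = 73.2%, MetroCredit 26/32 = 81.2% → MetroCredit
Overall: Coastal S&L 85/175 = 48.6%, MetroCredit 57/105 = 54.3% → MetroCredit
MetroCredit wins overall and in every loan-to-value group — no reversal.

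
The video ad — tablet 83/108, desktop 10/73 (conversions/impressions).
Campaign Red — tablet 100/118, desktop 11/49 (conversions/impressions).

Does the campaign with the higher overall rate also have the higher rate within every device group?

Yes

Tablet: the video ad 83/108 = 76.9%, Campaign Red 100/118 = 84.7% → Campaign Red
Desktop: the video ad 10/73 = 13.7%, Campaign Red 11/49 = 22.4% → Campaign Red
Overall: the video ad 93/181 = 51.4%, Campaign Red 111/167 = 66.5% → Campaign Red
Campaign Red wins overall and in every device group — no reversal.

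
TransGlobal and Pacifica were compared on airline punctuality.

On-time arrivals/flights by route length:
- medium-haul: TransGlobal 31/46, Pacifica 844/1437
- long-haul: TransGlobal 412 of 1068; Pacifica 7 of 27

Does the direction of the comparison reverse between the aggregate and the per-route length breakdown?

Yes

Medium-haul: TransGlobal 31/46 = 67.4%, Pacifica 844/1437 = 58.7% → TransGlobal
Long-haul: TransGlobal 412/1068 = 38.6%, Pacifica 7/27 = 25.9% → TransGlobal
Overall: TransGlobal 443/1114 = 39.8%, Pacifica 851/1464 = 58.1% → Pacifica
TransGlobal wins each route group but Pacifica wins overall — the comparison reverses. TransGlobal's flights skew toward long-haul, which has a lower base rate.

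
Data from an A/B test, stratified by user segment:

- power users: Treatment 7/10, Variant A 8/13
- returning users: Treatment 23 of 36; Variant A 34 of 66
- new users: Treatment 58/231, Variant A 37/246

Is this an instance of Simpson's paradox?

No

Power users: Treatment 7/10 = 70.0%, Variant A 8/13 = 61.5% → Treatment
Returning users: Treatment 23/36 = 63.9%, Variant A 34/66 = 51.5% → Treatment
New users: Treatment 58/231 = 25.1%, Variant A 37/246 = 15.0% → Treatment
Overall: Treatment 88/277 = 31.8%, Variant A 79/325 = 24.3% → Treatment
Treatment wins overall and in every user group — no reversal.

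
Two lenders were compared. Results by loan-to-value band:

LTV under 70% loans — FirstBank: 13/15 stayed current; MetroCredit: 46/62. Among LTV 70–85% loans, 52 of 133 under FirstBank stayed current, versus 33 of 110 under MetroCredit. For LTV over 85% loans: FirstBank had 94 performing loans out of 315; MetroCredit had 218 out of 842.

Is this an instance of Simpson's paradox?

No

LTV under 70%: FirstBank 13/15 = 86.7%, MetroCredit 46/62 = 74.2% → FirstBank
LTV 70–85%: FirstBank 52/133 = 39.1%, MetroCredit 33/110 = 30.0% → FirstBank
LTV over 85%: FirstBank 94/315 = 29.8%, MetroCredit 218/842 = 25.9% → FirstBank
Overall: FirstBank 159/463 = 34.3%, MetroCredit 297/1014 = 29.3% → FirstBank
FirstBank wins overall and in every loan-to-value group — no reversal.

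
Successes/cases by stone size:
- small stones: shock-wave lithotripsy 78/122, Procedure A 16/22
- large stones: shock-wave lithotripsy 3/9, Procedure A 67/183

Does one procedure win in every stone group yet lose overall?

Yes

Small stones: shock-wave lithotripsy 78/122 = 63.9%, Procedure A 16/22 = 72.7% → Procedure A
Large stones: shock-wave lithotripsy 3/9 = 33.3%, Procedure A 67/183 = 36.6% → Procedure A
Overall: shock-wave lithotripsy 81/131 = 61.8%, Procedure A 83/205 = 40.5% → shock-wave lithotripsy
Procedure A wins each stone group but shock-wave lithotripsy wins overall — the comparison reverses. Procedure A's cases skew toward large stones, which has a lower base rate.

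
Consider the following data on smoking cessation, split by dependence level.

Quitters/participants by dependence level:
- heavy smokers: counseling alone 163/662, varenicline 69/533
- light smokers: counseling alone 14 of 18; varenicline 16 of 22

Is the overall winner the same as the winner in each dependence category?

Yes

Heavy smokers: counseling alone 163/662 = 24.6%, varenicline 69/533 = 12.9% → counseling alone
Light smokers: counseling alone 14/18 = 77.8%, varenicline 16/22 = 72.7% → counseling alone
Overall: counseling alone 177/680 = 26.0%, varenicline 85/555 = 15.3% → counseling alone
Counseling alone wins overall and in every dependence group — no reversal.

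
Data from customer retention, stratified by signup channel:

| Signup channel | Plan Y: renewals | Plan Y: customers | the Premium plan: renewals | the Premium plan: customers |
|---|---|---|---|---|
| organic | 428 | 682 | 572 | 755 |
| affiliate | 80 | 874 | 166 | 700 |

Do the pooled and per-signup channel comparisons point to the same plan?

Organic: Plan Y 428/682 = 62.8%, the Premium plan 572/755 = 75.8% → the Premium plan
Affiliate: Plan Y 80/874 = 9.2%, the Premium plan 166/700 = 23.7% → the Premium plan
Overall: Plan Y 508/1556 = 32.6%, the Premium plan 738/1455 = 50.7% → the Premium plan
The Premium plan wins overall and in every signup group — no reversal.

Yes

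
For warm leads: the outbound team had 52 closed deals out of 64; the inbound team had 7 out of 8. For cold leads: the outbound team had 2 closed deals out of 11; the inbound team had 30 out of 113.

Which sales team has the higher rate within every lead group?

the inbound team

Warm: the outbound team 52/64 = 81.2%, the inbound team 7/8 = 87.5% → the inbound team
Cold: the outbound team 2/11 = 18.2%, the inbound team 30/113 = 26.5% → the inbound team
The inbound team has the higher rate in both groups.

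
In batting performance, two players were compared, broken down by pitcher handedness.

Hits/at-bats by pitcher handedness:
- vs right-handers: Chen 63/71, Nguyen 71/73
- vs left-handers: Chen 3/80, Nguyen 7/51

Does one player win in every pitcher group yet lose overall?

No

Vs right-handers: Chen 63/71 = 88.7%, Nguyen 71/73 = 97.3% → Nguyen
Vs left-handers: Chen 3/80 = 3.8%, Nguyen 7/51 = 13.7% → Nguyen
Overall: Chen 66/151 = 43.7%, Nguyen 78/124 = 62.9% → Nguyen
Nguyen wins overall and in every pitcher group — no reversal.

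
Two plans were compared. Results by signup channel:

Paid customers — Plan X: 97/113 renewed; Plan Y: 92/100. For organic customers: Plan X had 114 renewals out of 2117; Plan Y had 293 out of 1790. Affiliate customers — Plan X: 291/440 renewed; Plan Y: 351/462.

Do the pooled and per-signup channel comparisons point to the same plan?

Paid: Plan X 97/113 = 85.8%, Plan Y 92/100 = 92.0% → Plan Y
Organic: Plan X 114/2117 = 5.4%, Plan Y 293/1790 = 16.4% → Plan Y
Affiliate: Plan X 291/440 = 66.1%, Plan Y 351/462 = 76.0% → Plan Y
Overall: Plan X 502/2670 = 18.8%, Plan Y 736/2352 = 31.3% → Plan Y
Plan Y wins overall and in every signup group — no reversal.

Yes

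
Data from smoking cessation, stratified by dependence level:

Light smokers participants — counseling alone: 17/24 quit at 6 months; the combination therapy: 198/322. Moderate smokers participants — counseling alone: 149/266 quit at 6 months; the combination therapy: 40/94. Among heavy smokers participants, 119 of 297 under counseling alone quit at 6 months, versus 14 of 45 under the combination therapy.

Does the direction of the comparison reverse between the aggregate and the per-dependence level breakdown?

Light smokers: counseling alone 17/24 = 70.8%, the combination therapy 198/322 = 61.5% → counseling alone
Moderate smokers: counseling alone 149/266 = 56.0%, the combination therapy 40/94 = 42.6% → counseling alone
Heavy smokers: counseling alone 119/297 = 40.1%, the combination therapy 14/45 = 31.1% → counseling alone
Overall: counseling alone 285/587 = 48.6%, the combination therapy 252/461 = 54.7% → the combination therapy
Counseling alone wins each dependence group but the combination therapy wins overall — the comparison reverses. Counseling alone's participants skew toward heavy smokers, which has a lower base rate.

Yes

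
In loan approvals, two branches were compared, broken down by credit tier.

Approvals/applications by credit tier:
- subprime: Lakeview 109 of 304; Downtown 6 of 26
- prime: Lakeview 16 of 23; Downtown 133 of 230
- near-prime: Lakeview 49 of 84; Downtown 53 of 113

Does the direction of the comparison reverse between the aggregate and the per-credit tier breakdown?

Subprime: Lakeview 109/304 = 35.9%, Downtown 6/26 = 23.1% → Lakeview
Prime: Lakeview 16/23 = 69.6%, Downtown 133/230 = 57.8% → Lakeview
Near-prime: Lakeview 49/84 = 58.3%, Downtown 53/113 = 46.9% → Lakeview
Overall: Lakeview 174/411 = 42.3%, Downtown 192/369 = 52.0% → Downtown
Lakeview wins each credit group but Downtown wins overall — the comparison reverses. Lakeview's applications skew toward subprime, which has a lower base rate.

Yes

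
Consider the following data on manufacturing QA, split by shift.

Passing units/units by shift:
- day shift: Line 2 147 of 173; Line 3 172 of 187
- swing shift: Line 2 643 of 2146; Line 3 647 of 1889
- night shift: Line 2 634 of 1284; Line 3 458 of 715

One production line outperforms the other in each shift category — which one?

Line 3

Day shift: Line 2 147/173 = 85.0%, Line 3 172/187 = 92.0% → Line 3
Swing shift: Line 2 643/2146 = 30.0%, Line 3 647/1889 = 34.3% → Line 3
Night shift: Line 2 634/1284 = 49.4%, Line 3 458/715 = 64.1% → Line 3
Line 3 has the higher rate in all 3 groups.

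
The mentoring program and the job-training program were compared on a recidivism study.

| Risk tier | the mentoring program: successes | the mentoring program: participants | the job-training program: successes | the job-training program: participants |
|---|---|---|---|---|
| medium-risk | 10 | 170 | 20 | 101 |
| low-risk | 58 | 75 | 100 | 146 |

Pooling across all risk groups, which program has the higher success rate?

the job-training program

Medium-risk: the mentoring program 10/170 = 5.9%, the job-training program 20/101 = 19.8% → the job-training program
Low-risk: the mentoring program 58/75 = 77.3%, the job-training program 100/146 = 68.5% → the mentoring program
Overall: the mentoring program 68/245 = 27.8%, the job-training program 120/247 = 48.6% → the job-training program
(Neither sweeps every risk group, but the job-training program has the higher pooled rate.)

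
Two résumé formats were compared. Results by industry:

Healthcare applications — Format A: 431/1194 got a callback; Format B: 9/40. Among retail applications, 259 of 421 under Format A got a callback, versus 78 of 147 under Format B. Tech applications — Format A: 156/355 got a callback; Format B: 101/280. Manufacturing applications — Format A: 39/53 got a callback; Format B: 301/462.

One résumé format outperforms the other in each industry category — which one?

Healthcare: Format A 431/1194 = 36.1%, Format B 9/40 = 22.5% → Format A
Retail: Format A 259/421 = 61.5%, Format B 78/147 = 53.1% → Format A
Tech: Format A 156/355 = 43.9%, Format B 101/280 = 36.1% → Format A
Manufacturing: Format A 39/53 = 73.6%, Format B 301/462 = 65.2% → Format A
Format A has the higher rate in all 4 groups.

Format A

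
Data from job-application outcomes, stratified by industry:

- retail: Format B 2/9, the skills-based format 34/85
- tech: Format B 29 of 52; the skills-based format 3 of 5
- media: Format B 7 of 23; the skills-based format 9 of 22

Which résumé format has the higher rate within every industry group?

Retail: Format B 2/9 = 22.2%, the skills-based format 34/85 = 40.0% → the skills-based format
Tech: Format B 29/52 = 55.8%, the skills-based format 3/5 = 60.0% → the skills-based format
Media: Format B 7/23 = 30.4%, the skills-based format 9/22 = 40.9% → the skills-based format
The skills-based format has the higher rate in all 3 groups.

the skills-based format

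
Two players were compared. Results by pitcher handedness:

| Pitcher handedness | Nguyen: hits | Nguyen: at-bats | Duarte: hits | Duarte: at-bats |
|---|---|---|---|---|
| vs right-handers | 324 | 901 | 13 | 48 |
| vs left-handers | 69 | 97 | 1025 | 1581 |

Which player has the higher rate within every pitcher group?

Nguyen

Vs right-handers: Nguyen 324/901 = 36.0%, Duarte 13/48 = 27.1% → Nguyen
Vs left-handers: Nguyen 69/97 = 71.1%, Duarte 1025/1581 = 64.8% → Nguyen
Nguyen has the higher rate in both groups.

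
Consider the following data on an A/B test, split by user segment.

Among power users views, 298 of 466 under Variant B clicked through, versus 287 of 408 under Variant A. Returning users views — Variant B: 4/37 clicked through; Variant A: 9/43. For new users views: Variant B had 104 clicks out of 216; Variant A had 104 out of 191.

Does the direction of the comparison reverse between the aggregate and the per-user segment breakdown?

No

Power users: Variant B 298/466 = 63.9%, Variant A 287/408 = 70.3% → Variant A
Returning users: Variant B 4/37 = 10.8%, Variant A 9/43 = 20.9% → Variant A
New users: Variant B 104/216 = 48.1%, Variant A 104/191 = 54.5% → Variant A
Overall: Variant B 406/719 = 56.5%, Variant A 400/642 = 62.3% → Variant A
Variant A wins overall and in every user group — no reversal.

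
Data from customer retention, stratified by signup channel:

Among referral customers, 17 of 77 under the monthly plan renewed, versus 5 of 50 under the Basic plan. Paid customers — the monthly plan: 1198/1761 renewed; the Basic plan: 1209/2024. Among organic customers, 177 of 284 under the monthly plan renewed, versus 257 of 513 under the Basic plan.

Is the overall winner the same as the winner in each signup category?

Yes

Referral: the monthly plan 17/77 = 22.1%, the Basic plan 5/50 = 10.0% → the monthly plan
Paid: the monthly plan 1198/1761 = 68.0%, the Basic plan 1209/2024 = 59.7% → the monthly plan
Organic: the monthly plan 177/284 = 62.3%, the Basic plan 257/513 = 50.1% → the monthly plan
Overall: the monthly plan 1392/2122 = 65.6%, the Basic plan 1471/2587 = 56.9% → the monthly plan
The monthly plan wins overall and in every signup group — no reversal.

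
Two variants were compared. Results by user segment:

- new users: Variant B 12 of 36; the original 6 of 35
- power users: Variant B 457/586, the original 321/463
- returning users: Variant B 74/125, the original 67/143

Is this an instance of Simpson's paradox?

No

New users: Variant B 12/36 = 33.3%, the original 6/35 = 17.1% → Variant B
Power users: Variant B 457/586 = 78.0%, the original 321/463 = 69.3% → Variant B
Returning users: Variant B 74/125 = 59.2%, the original 67/143 = 46.9% → Variant B
Overall: Variant B 543/747 = 72.7%, the original 394/641 = 61.5% → Variant B
Variant B wins overall and in every user group — no reversal.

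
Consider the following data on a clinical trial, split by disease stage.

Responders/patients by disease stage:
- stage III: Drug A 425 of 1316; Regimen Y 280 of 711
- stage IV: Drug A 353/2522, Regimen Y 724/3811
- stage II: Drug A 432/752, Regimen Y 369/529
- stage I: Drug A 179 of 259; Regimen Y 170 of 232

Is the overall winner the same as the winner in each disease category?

Yes

Stage III: Drug A 425/1316 = 32.3%, Regimen Y 280/711 = 39.4% → Regimen Y
Stage IV: Drug A 353/2522 = 14.0%, Regimen Y 724/3811 = 19.0% → Regimen Y
Stage II: Drug A 432/752 = 57.4%, Regimen Y 369/529 = 69.8% → Regimen Y
Stage I: Drug A 179/259 = 69.1%, Regimen Y 170/232 = 73.3% → Regimen Y
Overall: Drug A 1389/4849 = 28.6%, Regimen Y 1543/5283 = 29.2% → Regimen Y
Regimen Y wins overall and in every disease group — no reversal.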